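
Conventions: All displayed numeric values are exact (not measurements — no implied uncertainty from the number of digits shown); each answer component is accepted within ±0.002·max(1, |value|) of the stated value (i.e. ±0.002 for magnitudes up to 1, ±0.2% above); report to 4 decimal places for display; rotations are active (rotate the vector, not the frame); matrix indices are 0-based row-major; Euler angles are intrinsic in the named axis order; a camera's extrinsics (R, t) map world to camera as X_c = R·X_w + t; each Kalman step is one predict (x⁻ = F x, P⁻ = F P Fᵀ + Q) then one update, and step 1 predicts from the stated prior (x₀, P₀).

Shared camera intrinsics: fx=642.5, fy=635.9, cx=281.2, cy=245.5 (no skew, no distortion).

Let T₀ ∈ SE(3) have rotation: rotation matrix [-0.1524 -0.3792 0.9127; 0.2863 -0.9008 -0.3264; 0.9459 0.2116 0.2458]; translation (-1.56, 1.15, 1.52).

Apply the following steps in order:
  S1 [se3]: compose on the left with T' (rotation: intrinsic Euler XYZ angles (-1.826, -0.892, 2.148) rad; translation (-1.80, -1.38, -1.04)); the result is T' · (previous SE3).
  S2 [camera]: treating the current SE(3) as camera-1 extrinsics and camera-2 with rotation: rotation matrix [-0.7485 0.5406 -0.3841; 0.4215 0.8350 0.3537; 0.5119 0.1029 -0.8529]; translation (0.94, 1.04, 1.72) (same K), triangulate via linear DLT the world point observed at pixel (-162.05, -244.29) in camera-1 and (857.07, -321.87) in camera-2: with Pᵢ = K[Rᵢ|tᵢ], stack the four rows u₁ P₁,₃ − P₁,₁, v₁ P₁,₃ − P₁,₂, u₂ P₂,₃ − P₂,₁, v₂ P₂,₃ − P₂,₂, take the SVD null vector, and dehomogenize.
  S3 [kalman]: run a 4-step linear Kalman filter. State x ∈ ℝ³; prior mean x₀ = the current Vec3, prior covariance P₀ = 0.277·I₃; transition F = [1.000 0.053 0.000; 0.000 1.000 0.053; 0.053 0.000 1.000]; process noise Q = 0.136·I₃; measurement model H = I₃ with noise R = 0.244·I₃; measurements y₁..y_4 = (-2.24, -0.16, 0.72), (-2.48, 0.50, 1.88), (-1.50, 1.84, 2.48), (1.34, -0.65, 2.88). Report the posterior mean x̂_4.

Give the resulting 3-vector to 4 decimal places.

after S1 (compose_se3): R=[-0.8347 0.4392 -0.3323; 0.5283 0.8090 -0.2578; 0.1556 -0.3907 -0.9073], t=(-3.0536, -0.0528, 0.6133)
after S2 (triangulate): (-1.7509, -1.8880, -1.7505)
after S3 (kf_track): (-0.1668, 0.2044, 2.2700)

result = (-0.1668, 0.2044, 2.2700)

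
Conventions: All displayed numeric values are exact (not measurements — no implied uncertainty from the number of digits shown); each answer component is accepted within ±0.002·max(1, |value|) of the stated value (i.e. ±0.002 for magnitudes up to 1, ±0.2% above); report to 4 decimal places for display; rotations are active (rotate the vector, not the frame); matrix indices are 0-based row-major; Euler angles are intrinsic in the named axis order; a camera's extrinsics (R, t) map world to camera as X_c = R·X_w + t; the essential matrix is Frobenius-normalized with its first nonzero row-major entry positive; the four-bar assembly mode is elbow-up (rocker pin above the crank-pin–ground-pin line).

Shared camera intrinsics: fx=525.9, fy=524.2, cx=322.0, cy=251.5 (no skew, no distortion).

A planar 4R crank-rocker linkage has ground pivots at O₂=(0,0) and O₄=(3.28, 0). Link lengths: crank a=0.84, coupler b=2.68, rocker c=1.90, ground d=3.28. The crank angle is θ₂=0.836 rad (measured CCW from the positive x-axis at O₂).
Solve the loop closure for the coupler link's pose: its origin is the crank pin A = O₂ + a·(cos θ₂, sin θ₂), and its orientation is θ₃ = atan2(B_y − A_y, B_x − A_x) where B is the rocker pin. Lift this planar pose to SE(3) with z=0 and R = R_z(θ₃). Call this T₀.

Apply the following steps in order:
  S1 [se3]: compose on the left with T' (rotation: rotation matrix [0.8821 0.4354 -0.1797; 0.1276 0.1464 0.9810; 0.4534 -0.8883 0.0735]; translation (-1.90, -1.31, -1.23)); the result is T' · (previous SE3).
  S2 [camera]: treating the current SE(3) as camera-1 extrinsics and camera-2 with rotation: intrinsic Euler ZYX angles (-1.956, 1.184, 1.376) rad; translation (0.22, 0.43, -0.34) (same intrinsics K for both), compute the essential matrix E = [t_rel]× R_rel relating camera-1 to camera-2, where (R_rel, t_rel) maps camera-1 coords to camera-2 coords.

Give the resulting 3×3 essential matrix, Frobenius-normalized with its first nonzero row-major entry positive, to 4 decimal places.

source (fourbar_fk): coupler pose = R=[0.8855 -0.4647 0.0000; 0.4647 0.8855 0.0000; 0.0000 0.0000 1.0000], t=(0.5632, 0.6233, 0.0000)
after S1 (compose_se3): R=[0.9834 -0.0244 -0.1797; 0.1810 0.0703 0.9810; -0.0113 -0.9972 0.0735], t=(-1.1319, -1.1469, -1.5283)
after S2 (essential): [0.5764 -0.0097 -0.3587; 0.2060 -0.5244 0.1192; -0.0543 -0.3943 0.2214]

matrix = [0.5764 -0.0097 -0.3587; 0.2060 -0.5244 0.1192; -0.0543 -0.3943 0.2214]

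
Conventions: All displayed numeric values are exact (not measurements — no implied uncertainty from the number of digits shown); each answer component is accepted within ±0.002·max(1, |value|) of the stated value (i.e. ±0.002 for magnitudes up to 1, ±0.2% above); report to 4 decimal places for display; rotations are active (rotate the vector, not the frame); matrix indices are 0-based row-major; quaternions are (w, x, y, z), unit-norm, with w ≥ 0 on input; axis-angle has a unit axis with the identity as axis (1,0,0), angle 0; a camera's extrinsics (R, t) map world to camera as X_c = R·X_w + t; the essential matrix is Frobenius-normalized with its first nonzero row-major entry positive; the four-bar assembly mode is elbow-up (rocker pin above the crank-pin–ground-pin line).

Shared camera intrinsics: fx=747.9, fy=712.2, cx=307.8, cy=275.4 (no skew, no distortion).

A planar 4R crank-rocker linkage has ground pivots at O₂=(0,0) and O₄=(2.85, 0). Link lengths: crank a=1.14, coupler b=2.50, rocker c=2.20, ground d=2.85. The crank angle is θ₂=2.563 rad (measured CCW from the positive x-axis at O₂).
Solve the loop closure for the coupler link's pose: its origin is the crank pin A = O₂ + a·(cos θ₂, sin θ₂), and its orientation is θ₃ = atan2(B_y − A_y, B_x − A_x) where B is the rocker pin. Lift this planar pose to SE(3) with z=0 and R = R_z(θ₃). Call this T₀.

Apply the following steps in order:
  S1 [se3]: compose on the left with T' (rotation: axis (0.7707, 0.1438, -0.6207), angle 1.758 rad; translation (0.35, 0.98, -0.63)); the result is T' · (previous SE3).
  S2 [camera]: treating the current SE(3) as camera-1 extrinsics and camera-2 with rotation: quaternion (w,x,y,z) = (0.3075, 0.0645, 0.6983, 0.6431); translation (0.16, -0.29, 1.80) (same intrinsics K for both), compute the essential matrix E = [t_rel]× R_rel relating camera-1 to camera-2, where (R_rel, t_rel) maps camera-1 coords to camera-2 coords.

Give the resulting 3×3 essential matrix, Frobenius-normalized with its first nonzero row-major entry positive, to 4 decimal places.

source (fourbar_fk): coupler pose = R=[0.9198 -0.3925 0.0000; 0.3925 0.9198 0.0000; 0.0000 0.0000 1.0000], t=(-0.9544, 0.6234, 0.0000)
after S1 (compose_se3): R=[0.7679 0.4784 -0.4261; -0.5034 0.0392 -0.8631; -0.3962 0.8773 0.2709], t=(0.3173, 1.3359, 0.4525)
after S2 (essential): [0.0339 0.5836 0.3315; -0.5362 -0.0689 -0.1164; 0.4511 -0.1932 -0.0426]

matrix = [0.0339 0.5836 0.3315; -0.5362 -0.0689 -0.1164; 0.4511 -0.1932 -0.0426]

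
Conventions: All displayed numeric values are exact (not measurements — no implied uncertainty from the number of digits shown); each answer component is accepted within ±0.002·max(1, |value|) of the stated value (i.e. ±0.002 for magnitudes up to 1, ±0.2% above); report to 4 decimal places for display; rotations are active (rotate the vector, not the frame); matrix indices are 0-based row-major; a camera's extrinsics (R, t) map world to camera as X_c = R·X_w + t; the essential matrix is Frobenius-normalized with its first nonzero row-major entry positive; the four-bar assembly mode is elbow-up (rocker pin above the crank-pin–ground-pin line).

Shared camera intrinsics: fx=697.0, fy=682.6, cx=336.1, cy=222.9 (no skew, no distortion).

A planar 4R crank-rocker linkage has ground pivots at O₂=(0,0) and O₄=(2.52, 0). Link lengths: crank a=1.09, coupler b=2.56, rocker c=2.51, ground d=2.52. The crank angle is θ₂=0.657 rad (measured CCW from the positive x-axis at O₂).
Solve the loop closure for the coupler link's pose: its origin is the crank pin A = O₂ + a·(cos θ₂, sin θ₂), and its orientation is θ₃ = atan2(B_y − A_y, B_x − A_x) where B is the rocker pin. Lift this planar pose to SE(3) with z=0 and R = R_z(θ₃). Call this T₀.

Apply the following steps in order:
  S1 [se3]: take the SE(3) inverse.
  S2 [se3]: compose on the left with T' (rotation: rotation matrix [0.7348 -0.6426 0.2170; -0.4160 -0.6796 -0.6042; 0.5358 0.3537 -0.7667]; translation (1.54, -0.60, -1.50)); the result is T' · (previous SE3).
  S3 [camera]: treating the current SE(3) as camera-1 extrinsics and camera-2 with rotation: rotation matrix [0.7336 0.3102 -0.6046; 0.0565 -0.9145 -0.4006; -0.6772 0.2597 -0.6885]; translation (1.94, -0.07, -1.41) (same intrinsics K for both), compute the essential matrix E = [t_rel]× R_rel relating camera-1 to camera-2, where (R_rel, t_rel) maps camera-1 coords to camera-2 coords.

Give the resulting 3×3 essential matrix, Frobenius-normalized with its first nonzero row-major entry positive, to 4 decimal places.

source (fourbar_fk): coupler pose = R=[0.6947 -0.7193 0.0000; 0.7193 0.6947 0.0000; 0.0000 0.0000 1.0000], t=(0.8631, 0.6657, 0.0000)
after S1 (invert_se3): R=[0.6947 0.7193 0.0000; -0.7193 0.6947 -0.0000; 0.0000 0.0000 1.0000], t=(-1.0784, 0.1583, 0.0000)
after S2 (compose_se3): R=[0.9727 0.0820 0.2170; 0.1999 -0.7714 -0.6042; 0.1178 0.6311 -0.7667], t=(0.6458, -0.2590, -2.0218)
after S3 (essential): [0.0587 -0.0816 -0.0180; 0.5990 -0.0344 -0.3687; -0.0361 0.6882 -0.1367]

matrix = [0.0587 -0.0816 -0.0180; 0.5990 -0.0344 -0.3687; -0.0361 0.6882 -0.1367]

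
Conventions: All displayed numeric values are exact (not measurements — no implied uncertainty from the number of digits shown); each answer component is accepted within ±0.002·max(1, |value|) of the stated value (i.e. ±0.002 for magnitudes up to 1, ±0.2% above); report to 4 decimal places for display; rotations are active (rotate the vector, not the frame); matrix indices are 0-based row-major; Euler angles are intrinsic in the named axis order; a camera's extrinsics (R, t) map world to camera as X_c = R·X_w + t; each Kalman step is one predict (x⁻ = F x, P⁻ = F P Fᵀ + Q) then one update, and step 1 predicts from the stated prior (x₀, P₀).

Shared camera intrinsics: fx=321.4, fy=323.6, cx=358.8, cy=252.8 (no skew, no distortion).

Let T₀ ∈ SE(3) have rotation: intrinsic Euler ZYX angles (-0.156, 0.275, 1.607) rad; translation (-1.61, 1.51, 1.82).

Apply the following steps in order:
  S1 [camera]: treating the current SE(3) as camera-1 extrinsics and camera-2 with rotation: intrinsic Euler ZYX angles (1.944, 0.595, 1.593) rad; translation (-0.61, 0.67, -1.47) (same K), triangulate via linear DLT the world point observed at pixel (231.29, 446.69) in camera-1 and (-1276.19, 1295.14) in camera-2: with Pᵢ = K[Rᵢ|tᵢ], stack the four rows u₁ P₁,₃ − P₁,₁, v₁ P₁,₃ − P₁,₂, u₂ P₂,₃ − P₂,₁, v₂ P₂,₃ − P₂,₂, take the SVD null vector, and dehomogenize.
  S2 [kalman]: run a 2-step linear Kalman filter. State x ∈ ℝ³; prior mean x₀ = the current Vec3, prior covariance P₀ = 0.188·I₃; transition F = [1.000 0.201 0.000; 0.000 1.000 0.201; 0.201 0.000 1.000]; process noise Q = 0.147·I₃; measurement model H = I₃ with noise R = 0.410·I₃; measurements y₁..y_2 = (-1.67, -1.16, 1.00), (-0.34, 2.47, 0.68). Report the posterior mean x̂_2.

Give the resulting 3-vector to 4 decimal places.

after S1 (triangulate): (-0.4841, 1.7936, -0.7880)
after S2 (kf_track): (-0.4689, 1.3570, 0.2220)

result = (-0.4689, 1.3570, 0.2220)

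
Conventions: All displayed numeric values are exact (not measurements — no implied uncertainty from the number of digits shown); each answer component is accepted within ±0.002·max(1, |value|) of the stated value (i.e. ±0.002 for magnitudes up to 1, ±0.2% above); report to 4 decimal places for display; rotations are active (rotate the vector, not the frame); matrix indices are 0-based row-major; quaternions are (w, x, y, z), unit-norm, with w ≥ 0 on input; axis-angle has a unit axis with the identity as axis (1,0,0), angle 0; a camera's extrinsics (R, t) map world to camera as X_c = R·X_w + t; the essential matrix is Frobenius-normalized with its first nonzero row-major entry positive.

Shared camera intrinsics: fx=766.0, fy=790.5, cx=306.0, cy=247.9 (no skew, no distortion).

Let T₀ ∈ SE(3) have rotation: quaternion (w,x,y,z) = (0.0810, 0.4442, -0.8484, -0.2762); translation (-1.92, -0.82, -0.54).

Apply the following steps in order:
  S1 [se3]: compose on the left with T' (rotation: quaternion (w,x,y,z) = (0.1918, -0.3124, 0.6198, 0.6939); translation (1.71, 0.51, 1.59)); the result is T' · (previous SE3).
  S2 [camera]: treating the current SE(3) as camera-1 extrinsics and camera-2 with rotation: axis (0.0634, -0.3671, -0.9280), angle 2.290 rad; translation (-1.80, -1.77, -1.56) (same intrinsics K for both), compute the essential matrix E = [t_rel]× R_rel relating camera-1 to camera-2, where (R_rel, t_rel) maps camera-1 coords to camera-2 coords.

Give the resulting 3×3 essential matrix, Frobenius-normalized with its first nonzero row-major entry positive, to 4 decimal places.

matrix = [0.4152 0.5434 -0.1469; -0.4724 0.4503 0.2412; -0.1493 0.0007 0.0664]

after S1 (compose_se3): R=[0.9760 0.1168 0.1841; 0.0922 0.5440 -0.8340; -0.1975 0.8309 0.5202], t=(3.7555, 0.3429, 2.2521)
after S2 (essential): [0.4152 0.5434 -0.1469; -0.4724 0.4503 0.2412; -0.1493 0.0007 0.0664]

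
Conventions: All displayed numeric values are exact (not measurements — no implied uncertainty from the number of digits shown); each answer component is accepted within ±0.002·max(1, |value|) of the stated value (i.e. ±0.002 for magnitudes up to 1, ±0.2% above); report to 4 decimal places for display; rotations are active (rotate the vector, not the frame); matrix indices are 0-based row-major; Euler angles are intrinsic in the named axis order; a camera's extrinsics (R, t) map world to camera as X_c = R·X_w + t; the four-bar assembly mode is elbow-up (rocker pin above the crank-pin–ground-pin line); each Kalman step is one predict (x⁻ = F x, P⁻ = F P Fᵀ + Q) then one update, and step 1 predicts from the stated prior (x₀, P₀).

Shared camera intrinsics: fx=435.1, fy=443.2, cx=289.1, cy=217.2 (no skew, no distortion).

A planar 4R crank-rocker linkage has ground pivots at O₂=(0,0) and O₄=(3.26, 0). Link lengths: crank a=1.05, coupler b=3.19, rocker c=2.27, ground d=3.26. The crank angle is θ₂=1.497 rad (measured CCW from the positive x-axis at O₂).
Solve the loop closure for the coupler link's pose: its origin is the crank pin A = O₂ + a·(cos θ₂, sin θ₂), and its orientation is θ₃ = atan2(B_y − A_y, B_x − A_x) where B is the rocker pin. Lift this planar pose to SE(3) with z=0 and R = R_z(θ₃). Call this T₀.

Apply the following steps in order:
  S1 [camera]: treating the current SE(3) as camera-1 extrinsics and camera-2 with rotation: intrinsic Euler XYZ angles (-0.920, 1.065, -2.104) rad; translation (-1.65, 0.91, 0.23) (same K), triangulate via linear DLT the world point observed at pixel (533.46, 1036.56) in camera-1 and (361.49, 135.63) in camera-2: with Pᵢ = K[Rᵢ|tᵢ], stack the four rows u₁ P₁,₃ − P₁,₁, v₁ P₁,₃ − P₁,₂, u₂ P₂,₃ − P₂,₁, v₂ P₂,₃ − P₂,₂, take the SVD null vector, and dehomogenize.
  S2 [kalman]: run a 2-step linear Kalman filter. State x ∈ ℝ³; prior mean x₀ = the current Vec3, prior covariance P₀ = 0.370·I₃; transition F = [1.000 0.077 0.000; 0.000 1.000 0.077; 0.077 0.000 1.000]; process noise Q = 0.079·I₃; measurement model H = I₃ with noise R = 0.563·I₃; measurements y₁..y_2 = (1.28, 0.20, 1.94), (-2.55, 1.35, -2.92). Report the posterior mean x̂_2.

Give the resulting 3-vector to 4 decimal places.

result = (0.0859, 1.2115, 0.1727)

source (fourbar_fk): coupler pose = R=[0.9251 -0.3796 0.0000; 0.3796 0.9251 0.0000; 0.0000 0.0000 1.0000], t=(0.0774, 1.0471, 0.0000)
after S1 (triangulate): (1.9241, 1.9941, 1.9594)
after S2 (kf_track): (0.0859, 1.2115, 0.1727)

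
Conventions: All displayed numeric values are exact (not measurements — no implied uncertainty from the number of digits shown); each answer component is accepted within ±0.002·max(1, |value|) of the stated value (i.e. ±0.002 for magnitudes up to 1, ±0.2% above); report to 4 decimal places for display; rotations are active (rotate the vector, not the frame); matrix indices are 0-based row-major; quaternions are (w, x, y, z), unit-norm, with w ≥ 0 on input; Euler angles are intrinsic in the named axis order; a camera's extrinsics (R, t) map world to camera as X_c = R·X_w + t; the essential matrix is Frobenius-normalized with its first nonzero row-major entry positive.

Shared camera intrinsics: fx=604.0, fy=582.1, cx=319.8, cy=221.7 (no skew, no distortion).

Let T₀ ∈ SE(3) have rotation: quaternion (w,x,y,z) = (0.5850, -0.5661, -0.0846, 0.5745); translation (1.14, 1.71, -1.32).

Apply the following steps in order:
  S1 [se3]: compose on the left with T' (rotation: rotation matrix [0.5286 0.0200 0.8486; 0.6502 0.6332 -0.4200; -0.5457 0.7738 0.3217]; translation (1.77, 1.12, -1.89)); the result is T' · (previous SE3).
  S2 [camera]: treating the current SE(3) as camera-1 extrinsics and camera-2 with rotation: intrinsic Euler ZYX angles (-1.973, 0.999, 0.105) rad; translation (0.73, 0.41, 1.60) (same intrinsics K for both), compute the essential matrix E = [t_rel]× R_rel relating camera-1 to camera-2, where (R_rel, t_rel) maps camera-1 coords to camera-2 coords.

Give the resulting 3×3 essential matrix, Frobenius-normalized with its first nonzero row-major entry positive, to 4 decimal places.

after S1 (compose_se3): R=[-0.2806 -0.9554 -0.0924; 0.9295 -0.2465 -0.2742; 0.2392 -0.1628 0.9572], t=(1.2867, 3.4983, -1.6136)
after S2 (essential): [0.4496 -0.2288 -0.4433; 0.5171 -0.0132 0.4614; -0.0412 0.0743 0.2478]

matrix = [0.4496 -0.2288 -0.4433; 0.5171 -0.0132 0.4614; -0.0412 0.0743 0.2478]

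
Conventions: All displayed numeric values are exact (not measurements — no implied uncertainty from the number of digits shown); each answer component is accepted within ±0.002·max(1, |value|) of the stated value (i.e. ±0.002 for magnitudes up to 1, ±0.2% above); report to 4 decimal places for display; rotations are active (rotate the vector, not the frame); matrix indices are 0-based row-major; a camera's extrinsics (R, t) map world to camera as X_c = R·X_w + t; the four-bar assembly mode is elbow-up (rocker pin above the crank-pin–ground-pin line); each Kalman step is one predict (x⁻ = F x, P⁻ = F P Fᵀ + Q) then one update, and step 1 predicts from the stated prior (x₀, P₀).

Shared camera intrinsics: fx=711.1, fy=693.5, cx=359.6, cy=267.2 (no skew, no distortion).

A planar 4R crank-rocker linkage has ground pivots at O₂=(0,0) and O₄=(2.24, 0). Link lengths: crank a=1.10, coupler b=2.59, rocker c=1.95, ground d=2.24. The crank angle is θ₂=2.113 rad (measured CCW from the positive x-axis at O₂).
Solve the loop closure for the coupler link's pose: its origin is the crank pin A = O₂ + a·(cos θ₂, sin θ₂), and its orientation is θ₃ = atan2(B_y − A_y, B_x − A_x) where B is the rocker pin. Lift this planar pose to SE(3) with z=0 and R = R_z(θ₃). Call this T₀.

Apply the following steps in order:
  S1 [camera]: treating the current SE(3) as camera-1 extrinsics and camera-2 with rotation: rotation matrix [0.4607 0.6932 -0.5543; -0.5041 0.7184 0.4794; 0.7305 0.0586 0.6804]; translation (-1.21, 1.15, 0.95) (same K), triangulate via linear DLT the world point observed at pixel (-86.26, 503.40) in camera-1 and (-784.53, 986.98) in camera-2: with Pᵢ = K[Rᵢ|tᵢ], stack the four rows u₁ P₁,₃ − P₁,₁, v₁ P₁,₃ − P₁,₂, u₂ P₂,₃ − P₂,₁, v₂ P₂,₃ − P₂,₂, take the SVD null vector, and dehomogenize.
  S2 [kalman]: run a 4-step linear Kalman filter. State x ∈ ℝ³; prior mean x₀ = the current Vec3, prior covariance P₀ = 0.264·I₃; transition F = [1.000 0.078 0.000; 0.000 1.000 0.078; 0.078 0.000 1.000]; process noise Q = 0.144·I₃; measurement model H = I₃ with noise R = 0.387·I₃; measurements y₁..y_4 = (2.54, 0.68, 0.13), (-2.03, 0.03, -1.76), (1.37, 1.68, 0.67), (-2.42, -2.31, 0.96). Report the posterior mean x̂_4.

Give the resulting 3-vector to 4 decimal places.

source (fourbar_fk): coupler pose = R=[0.9279 -0.3727 0.0000; 0.3727 0.9279 0.0000; 0.0000 0.0000 1.0000], t=(-0.5676, 0.9422, 0.0000)
after S1 (triangulate): (-0.3196, -0.4875, 1.0885)
after S2 (kf_track): (-0.8460, -0.6297, 0.4045)

result = (-0.8460, -0.6297, 0.4045)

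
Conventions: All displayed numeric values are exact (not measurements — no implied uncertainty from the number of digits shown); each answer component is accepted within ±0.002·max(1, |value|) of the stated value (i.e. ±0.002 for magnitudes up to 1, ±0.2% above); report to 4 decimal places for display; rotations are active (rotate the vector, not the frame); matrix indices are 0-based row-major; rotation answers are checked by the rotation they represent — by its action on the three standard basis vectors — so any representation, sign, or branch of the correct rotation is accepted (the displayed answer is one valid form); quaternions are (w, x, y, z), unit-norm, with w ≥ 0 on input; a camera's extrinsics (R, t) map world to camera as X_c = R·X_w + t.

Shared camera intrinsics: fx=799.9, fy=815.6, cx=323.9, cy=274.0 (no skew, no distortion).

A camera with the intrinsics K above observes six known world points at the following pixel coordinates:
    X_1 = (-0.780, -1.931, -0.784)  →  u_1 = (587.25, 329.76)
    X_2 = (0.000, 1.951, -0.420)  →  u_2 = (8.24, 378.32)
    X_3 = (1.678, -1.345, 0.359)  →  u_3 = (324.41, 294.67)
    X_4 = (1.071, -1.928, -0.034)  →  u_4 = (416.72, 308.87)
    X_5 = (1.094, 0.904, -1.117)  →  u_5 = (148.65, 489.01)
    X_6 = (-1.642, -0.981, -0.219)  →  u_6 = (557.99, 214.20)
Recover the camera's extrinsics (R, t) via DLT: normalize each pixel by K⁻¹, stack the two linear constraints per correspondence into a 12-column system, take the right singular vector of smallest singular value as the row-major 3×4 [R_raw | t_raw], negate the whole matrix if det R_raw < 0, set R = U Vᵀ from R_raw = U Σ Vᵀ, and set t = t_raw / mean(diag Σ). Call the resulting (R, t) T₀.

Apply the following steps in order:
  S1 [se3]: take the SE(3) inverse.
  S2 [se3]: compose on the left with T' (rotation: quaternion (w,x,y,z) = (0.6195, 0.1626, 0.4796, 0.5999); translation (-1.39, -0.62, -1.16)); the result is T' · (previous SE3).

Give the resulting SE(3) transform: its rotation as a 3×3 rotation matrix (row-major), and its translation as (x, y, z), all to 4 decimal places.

rotation (matrix) = ((0.4000, -0.8411, 0.3641), (-0.7089, -0.0322, 0.7045), (-0.5809, -0.5400, -0.6091)), translation = (-3.3186, -4.8183, 2.2055)

source (pnp_recover): camera pose = R=[-0.4775 -0.8474 -0.2323; 0.3377 0.0672 -0.9389; 0.8112 -0.5268 0.2541], t=(-0.2501, 0.0600, 5.7101)
after S1 (invert_se3): R=[-0.4775 0.3377 0.8112; -0.8474 0.0672 -0.5268; -0.2323 -0.9389 0.2541], t=(-4.7715, 2.7919, -1.4524)
after S2 (compose_se3): R=[0.4000 -0.8411 0.3641; -0.7089 -0.0322 0.7045; -0.5809 -0.5400 -0.6091], t=(-3.3186, -4.8183, 2.2055)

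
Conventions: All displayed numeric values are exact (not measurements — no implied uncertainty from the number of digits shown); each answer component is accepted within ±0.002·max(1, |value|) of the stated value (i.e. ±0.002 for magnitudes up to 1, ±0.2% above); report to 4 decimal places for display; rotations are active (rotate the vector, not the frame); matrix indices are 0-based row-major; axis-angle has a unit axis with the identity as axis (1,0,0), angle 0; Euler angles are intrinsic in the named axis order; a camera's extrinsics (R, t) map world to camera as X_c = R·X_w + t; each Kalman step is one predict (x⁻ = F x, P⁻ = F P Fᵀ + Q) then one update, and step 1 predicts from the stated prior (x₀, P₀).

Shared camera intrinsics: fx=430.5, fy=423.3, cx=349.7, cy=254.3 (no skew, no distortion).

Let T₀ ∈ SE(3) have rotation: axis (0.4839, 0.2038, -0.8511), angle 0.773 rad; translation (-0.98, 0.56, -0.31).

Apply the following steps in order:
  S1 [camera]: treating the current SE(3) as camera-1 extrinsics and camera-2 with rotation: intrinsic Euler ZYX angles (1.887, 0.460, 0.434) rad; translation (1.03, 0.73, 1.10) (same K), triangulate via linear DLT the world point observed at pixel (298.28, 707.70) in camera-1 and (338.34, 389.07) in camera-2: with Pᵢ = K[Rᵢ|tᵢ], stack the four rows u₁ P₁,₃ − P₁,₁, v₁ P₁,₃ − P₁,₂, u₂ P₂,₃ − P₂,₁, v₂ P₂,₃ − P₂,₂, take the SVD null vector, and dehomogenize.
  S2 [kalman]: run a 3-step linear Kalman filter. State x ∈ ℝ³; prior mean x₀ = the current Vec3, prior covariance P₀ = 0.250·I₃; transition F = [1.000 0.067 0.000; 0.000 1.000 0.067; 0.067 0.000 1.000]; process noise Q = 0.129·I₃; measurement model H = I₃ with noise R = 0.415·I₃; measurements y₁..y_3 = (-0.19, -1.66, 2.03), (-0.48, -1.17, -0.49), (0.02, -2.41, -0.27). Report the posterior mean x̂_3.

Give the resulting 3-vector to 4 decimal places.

result = (-0.2641, -1.2559, 0.2035)

after S1 (triangulate): (-0.3199, 1.6625, 1.2224)
after S2 (kf_track): (-0.2641, -1.2559, 0.2035)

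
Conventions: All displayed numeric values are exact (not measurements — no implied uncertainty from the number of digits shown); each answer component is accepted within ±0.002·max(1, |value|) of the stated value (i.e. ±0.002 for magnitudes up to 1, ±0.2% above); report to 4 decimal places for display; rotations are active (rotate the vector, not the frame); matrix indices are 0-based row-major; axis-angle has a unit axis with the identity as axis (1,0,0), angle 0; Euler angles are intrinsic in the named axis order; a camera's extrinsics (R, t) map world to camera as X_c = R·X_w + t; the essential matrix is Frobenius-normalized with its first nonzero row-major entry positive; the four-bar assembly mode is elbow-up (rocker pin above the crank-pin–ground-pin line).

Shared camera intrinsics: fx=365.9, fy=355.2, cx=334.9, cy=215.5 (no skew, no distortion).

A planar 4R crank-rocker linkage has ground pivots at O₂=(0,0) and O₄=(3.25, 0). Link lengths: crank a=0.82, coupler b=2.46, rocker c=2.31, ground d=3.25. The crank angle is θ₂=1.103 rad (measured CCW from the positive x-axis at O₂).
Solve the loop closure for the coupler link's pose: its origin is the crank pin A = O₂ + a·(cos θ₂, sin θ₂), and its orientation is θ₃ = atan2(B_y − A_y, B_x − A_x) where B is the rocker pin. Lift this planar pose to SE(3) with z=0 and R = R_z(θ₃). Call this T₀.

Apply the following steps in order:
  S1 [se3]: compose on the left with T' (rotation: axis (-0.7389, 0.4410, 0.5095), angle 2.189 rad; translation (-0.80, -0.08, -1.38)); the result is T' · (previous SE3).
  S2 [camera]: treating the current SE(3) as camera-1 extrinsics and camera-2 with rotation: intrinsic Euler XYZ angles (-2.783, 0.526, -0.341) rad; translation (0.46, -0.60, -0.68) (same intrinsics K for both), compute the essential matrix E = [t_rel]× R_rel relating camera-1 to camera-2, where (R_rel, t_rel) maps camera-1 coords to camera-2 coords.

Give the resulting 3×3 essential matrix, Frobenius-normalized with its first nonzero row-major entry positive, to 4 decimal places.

matrix = [0.3264 0.2982 -0.1825; 0.3865 -0.5683 0.1122; -0.4701 -0.1853 0.1759]

source (fourbar_fk): coupler pose = R=[0.8194 -0.5733 0.0000; 0.5733 0.8194 0.0000; 0.0000 0.0000 1.0000], t=(0.3698, 0.7319, 0.0000)
after S1 (compose_se3): R=[-0.3014 -0.9240 -0.2353; -0.2377 -0.1662 0.9570; -0.9234 0.3443 -0.1696], t=(-1.3760, -0.3162, -1.9137)
after S2 (essential): [0.3264 0.2982 -0.1825; 0.3865 -0.5683 0.1122; -0.4701 -0.1853 0.1759]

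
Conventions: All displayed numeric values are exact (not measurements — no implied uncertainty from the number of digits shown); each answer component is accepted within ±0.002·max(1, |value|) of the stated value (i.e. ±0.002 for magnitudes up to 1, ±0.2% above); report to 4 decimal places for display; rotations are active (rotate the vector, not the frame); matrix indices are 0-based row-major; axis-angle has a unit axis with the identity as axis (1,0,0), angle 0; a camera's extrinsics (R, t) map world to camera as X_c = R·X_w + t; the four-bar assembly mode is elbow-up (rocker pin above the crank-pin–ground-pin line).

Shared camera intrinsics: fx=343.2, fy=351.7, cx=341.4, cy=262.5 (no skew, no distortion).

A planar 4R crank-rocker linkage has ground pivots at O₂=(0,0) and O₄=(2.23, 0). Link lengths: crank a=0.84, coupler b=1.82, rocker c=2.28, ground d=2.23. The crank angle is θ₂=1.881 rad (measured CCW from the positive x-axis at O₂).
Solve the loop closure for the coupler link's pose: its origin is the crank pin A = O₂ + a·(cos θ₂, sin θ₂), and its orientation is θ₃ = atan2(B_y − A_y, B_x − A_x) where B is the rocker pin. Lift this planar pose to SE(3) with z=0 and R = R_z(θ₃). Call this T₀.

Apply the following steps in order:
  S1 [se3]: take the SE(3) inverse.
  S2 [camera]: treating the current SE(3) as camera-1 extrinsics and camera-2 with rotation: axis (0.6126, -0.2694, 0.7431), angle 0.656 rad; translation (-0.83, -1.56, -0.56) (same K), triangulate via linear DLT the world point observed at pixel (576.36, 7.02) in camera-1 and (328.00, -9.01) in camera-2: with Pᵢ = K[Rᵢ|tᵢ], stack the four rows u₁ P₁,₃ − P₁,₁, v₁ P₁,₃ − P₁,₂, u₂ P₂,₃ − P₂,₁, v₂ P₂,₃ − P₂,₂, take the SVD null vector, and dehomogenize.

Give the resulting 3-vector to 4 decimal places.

source (fourbar_fk): coupler pose = R=[0.7560 -0.6546 0.0000; 0.6546 0.7560 0.0000; 0.0000 0.0000 1.0000], t=(-0.2564, 0.7999, 0.0000)
after S1 (invert_se3): R=[0.7560 0.6546 0.0000; -0.6546 0.7560 0.0000; 0.0000 0.0000 1.0000], t=(-0.3298, -0.7726, 0.0000)
after S2 (triangulate): (1.3735, 0.6341, 1.6413)

result = (1.3735, 0.6341, 1.6413)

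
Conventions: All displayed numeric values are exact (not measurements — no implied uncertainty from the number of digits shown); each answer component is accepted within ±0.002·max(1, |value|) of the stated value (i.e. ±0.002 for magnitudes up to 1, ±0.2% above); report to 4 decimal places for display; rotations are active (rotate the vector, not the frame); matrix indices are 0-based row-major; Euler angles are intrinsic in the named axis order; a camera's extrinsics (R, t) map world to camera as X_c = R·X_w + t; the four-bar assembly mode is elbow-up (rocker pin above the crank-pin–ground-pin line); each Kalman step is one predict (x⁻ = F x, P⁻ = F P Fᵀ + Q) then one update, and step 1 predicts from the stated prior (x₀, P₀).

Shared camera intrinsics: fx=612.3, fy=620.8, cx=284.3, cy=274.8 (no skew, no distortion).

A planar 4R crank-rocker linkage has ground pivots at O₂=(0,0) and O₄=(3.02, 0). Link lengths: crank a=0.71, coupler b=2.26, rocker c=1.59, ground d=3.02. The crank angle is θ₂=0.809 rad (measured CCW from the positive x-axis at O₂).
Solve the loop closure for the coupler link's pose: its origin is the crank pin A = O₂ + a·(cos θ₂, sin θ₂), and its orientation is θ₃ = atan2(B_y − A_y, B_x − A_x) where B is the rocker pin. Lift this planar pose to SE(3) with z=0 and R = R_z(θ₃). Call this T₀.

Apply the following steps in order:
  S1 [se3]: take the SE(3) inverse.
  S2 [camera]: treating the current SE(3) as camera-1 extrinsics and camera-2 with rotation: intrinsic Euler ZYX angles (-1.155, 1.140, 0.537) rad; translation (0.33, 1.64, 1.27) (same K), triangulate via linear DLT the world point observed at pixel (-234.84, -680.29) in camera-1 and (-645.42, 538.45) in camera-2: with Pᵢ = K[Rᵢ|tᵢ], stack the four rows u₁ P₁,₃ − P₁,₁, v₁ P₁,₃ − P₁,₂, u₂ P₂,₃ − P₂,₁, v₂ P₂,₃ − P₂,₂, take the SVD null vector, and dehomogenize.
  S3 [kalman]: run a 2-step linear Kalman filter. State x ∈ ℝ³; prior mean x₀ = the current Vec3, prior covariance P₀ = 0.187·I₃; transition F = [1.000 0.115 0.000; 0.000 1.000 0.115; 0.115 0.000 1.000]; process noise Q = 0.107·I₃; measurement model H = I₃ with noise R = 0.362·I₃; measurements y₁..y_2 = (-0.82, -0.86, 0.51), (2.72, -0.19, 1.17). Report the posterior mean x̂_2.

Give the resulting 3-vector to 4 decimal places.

source (fourbar_fk): coupler pose = R=[0.8978 -0.4404 0.0000; 0.4404 0.8978 0.0000; 0.0000 0.0000 1.0000], t=(0.4901, 0.5138, 0.0000)
after S1 (invert_se3): R=[0.8978 0.4404 0.0000; -0.4404 0.8978 0.0000; 0.0000 0.0000 1.0000], t=(-0.6662, -0.2454, 0.0000)
after S2 (triangulate): (0.3807, -1.7794, 1.3069)
after S3 (kf_track): (0.9504, -0.6945, 1.1301)

result = (0.9504, -0.6945, 1.1301)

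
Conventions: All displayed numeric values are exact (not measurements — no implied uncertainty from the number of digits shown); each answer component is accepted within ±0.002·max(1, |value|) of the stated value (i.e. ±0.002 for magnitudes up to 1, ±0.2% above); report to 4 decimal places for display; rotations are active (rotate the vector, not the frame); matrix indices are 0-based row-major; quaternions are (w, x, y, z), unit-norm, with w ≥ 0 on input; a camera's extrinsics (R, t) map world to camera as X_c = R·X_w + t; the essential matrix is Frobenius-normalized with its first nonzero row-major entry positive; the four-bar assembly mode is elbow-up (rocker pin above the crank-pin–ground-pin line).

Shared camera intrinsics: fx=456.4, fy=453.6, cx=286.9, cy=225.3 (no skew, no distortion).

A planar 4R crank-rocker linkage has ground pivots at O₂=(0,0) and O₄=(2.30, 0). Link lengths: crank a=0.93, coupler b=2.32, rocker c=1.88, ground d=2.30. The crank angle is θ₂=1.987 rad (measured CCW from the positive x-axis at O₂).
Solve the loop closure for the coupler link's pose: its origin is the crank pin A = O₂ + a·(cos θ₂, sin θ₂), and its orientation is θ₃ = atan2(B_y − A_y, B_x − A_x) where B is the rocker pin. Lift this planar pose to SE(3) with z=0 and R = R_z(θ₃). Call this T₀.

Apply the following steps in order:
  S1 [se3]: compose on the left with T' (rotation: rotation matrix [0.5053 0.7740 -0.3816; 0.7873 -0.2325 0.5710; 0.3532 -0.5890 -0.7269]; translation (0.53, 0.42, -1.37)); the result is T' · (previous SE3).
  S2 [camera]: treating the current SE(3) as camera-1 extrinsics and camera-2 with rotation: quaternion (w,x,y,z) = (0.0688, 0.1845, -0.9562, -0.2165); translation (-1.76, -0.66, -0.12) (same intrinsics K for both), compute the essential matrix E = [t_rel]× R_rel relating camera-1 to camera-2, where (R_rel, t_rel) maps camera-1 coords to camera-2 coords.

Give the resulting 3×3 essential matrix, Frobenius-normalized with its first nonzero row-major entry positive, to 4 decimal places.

source (fourbar_fk): coupler pose = R=[0.9133 -0.4073 0.0000; 0.4073 0.9133 0.0000; 0.0000 0.0000 1.0000], t=(-0.3760, 0.8506, 0.0000)
after S1 (compose_se3): R=[0.7767 0.5011 -0.3816; 0.6244 -0.5330 0.5710; 0.0827 -0.6818 -0.7269], t=(0.9984, -0.0738, -2.0038)
after S2 (essential): [0.4206 -0.4900 0.2637; -0.0834 0.0738 -0.0362; 0.5533 0.3120 -0.3102]

matrix = [0.4206 -0.4900 0.2637; -0.0834 0.0738 -0.0362; 0.5533 0.3120 -0.3102]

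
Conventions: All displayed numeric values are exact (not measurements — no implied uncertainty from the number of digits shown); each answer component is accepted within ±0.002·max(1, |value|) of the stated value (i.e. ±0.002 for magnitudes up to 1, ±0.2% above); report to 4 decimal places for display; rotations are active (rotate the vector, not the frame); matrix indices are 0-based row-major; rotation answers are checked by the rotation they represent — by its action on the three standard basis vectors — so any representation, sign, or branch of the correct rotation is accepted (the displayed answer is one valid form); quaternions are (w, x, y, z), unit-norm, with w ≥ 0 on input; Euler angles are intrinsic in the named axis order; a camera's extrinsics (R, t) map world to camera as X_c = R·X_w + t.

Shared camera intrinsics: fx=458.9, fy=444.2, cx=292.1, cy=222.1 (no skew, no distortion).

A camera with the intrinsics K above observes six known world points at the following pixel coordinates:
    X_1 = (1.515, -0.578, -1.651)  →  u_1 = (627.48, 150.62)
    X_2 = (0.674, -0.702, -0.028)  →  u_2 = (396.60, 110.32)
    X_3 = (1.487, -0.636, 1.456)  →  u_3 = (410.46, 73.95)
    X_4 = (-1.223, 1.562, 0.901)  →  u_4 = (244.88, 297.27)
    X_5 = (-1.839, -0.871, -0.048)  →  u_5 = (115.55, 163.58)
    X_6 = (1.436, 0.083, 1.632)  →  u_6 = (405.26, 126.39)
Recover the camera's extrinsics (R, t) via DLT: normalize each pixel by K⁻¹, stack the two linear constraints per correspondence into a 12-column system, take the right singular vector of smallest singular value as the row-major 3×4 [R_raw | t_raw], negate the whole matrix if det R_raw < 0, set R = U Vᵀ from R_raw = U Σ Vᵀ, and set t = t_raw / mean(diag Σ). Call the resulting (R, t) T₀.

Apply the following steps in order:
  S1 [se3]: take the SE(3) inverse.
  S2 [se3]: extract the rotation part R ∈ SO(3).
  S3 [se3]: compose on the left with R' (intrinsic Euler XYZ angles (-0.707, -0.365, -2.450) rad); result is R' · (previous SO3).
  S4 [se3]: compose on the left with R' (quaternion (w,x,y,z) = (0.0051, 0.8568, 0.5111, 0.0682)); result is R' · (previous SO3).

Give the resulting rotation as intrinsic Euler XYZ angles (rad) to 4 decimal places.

source (pnp_recover): camera pose = R=[0.9585 0.1982 -0.2047; -0.2706 0.8582 -0.4362; 0.0892 0.4735 0.8762], t=(0.4399, -0.2800, 4.4796)
after S1 (invert_se3): R=[0.9585 -0.2706 0.0892; 0.1982 0.8582 0.4735; -0.2047 -0.4362 0.8762], t=(-0.8972, -1.9682, -3.9572)
after S2 (rot_of_se3): [0.9585 -0.2706 0.0892; 0.1982 0.8582 0.4735; -0.2047 -0.4362 0.8762]
after S3 (compose_so3): [-0.4985 0.8617 -0.0949; -0.8470 -0.4608 0.2652; 0.1848 0.2125 0.9595]
after S4 (compose_so3): [-0.9521 0.0262 0.3048; -0.0212 0.9883 -0.1513; -0.3052 -0.1505 -0.9403]

rotation (euler_xyz) = (2.9821, 0.3097, -3.1141)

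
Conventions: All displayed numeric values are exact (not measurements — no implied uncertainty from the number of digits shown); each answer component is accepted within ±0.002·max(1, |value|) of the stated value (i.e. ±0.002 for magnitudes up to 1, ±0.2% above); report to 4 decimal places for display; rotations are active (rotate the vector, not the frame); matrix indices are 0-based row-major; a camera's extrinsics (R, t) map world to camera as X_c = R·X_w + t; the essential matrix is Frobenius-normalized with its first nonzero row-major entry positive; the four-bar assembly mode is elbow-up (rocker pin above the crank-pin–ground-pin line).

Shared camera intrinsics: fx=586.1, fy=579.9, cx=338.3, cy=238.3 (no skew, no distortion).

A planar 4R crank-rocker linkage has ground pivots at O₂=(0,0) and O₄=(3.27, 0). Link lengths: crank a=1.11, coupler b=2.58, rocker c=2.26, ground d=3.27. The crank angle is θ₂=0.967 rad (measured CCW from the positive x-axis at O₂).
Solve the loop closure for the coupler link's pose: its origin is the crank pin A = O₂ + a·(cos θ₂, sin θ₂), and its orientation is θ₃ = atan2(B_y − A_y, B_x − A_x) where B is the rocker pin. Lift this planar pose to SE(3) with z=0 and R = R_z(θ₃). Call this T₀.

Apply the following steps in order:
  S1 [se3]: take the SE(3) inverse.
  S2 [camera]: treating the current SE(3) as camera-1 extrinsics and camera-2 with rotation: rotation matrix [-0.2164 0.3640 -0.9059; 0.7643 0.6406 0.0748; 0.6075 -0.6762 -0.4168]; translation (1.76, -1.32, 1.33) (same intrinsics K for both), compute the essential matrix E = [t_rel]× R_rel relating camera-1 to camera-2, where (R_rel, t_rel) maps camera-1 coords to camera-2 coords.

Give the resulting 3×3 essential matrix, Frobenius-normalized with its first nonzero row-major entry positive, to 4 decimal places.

matrix = [0.3519 -0.0141 -0.0074; 0.1117 -0.6915 0.0554; -0.6028 -0.1346 0.0260]

source (fourbar_fk): coupler pose = R=[0.8620 -0.5069 0.0000; 0.5069 0.8620 0.0000; 0.0000 0.0000 1.0000], t=(0.6302, 0.9137, 0.0000)
after S1 (invert_se3): R=[0.8620 0.5069 0.0000; -0.5069 0.8620 0.0000; 0.0000 0.0000 1.0000], t=(-1.0064, -0.4682, 0.0000)
after S2 (essential): [0.3519 -0.0141 -0.0074; 0.1117 -0.6915 0.0554; -0.6028 -0.1346 0.0260]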